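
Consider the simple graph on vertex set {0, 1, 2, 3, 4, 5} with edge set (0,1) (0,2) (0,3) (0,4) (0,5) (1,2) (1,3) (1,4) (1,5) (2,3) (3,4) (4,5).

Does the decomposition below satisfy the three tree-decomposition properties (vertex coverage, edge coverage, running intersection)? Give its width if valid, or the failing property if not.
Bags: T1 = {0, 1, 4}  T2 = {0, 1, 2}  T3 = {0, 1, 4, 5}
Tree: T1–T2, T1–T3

No — vertex 3 appears in no bag.

A tree decomposition must satisfy three properties: every vertex lies in some bag; for every edge, both endpoints lie together in some bag; and for every vertex, the bags containing it form a connected subtree. Here vertex 3 appears in no bag, so the decomposition is invalid.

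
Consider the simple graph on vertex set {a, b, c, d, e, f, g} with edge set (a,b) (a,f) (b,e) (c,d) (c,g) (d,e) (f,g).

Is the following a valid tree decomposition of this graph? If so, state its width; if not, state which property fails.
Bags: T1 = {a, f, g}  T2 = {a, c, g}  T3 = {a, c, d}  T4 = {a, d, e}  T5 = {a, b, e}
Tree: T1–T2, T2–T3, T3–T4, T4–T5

Yes; width 2.

Checking the three conditions: (i) the bags cover all of {a, b, c, d, e, f, g}; (ii) for each edge, some bag contains both endpoints; (iii) the bags containing any fixed vertex form a subtree. All hold, so the decomposition is valid with width 3 − 1 = 2.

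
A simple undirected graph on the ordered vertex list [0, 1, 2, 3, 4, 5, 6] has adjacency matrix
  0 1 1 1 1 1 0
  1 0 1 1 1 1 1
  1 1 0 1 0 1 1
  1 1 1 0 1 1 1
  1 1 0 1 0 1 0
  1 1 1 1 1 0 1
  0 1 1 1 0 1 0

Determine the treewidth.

4

A width-4 tree decomposition is:
Bags: B1 = {0, 1, 3, 4, 5}  B2 = {0, 1, 2, 3, 5}  B3 = {1, 2, 3, 5, 6}
Tree: B1–B2, B2–B3
Each bag holds 5 vertices, so the decomposition has width 4, which upper-bounds the treewidth. On the other hand G contains the 5-clique {0, 1, 2, 3, 5}. A clique must lie in a single bag of any decomposition, so no decomposition can have width below 4. Hence tw(G) = 4 exactly.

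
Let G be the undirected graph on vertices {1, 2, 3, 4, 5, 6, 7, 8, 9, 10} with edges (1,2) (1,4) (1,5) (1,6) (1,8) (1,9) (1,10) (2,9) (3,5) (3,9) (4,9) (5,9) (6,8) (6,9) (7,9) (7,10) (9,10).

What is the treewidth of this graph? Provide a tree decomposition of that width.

The largest bag has 3 vertices, giving width 2; this decomposition certifies tw(G) ≤ 2. For the lower bound, the 3 vertices {1, 6, 8} are pairwise adjacent, and any tree decomposition puts a clique entirely inside one bag — forcing width ≥ 2. The upper and lower bounds meet at 2, so that is the treewidth.

Treewidth 2.
Bags: B1 = {1, 2, 9}  B2 = {1, 6, 9}  B3 = {1, 4, 9}  B4 = {1, 9, 10}  B5 = {1, 6, 8}  B6 = {1, 5, 9}  B7 = {7, 9, 10}  B8 = {3, 5, 9}
Tree: B1–B2, B1–B3, B2–B4, B2–B5, B2–B6, B4–B7, B6–B8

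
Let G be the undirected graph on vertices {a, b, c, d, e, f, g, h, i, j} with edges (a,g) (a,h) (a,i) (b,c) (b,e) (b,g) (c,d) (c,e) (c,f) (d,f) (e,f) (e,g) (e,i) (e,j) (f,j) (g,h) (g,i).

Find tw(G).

A width-2 tree decomposition is:
Bags: B1 = {b, e, g}  B2 = {b, c, e}  B3 = {c, e, f}  B4 = {c, d, f}  B5 = {e, f, j}  B6 = {e, g, i}  B7 = {a, g, i}  B8 = {a, g, h}
Tree: B1–B2, B2–B3, B3–B4, B3–B5, B1–B6, B6–B7, B7–B8
Every bag has size at most 3, so the width is 3 − 1 = 2 and tw(G) ≤ 2. Conversely, {c, d, f} is a clique of size 3, and the vertices of any clique must share a bag in every tree decomposition; so some bag has ≥ 3 vertices and tw(G) ≥ 2. Combining the bounds, tw(G) = 2.

2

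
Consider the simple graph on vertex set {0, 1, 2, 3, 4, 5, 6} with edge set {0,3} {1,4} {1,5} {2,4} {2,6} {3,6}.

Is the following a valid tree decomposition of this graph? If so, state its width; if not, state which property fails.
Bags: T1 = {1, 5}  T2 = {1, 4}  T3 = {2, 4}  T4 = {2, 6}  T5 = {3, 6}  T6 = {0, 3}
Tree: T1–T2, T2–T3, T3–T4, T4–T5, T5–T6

Yes; width 1.

Vertex coverage: the bags together contain {0, 1, 2, 3, 4, 5, 6}, the full vertex set. Edge coverage: each edge of G has both endpoints in at least one bag. Running intersection: for every vertex, the bags containing it form a connected subtree. All three properties hold, so this is a valid tree decomposition of width max|bag| − 1 = 1, and hence tw(G) ≤ 1.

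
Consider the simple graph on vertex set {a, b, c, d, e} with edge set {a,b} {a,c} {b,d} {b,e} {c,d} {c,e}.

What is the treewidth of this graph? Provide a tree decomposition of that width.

Each bag holds 3 vertices, so the decomposition has width 2, which upper-bounds the treewidth. Since c–d–b–a–c is a cycle in G, G is not acyclic. Forests are exactly the graphs of treewidth ≤ 1, so tw(G) ≥ 2. The upper and lower bounds meet at 2, so that is the treewidth.

Treewidth 2.
Bags: B1 = {b, c, d}  B2 = {a, b, c}  B3 = {b, c, e}
Tree: B1–B2, B2–B3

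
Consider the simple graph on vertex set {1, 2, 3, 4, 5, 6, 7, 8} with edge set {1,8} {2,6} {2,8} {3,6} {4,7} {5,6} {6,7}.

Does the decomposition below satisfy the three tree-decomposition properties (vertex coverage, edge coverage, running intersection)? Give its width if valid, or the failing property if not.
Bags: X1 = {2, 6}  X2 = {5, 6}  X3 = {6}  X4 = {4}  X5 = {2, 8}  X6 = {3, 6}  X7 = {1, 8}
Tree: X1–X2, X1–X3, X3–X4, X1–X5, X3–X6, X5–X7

A tree decomposition must satisfy three properties: every vertex lies in some bag; for every edge, both endpoints lie together in some bag; and for every vertex, the bags containing it form a connected subtree. Here vertex 7 appears in no bag, so the decomposition is invalid.

No — vertex 7 appears in no bag.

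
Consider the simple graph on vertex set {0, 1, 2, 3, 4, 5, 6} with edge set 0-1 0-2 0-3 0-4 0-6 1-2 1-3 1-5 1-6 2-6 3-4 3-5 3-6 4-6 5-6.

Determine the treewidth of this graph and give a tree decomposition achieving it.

Every bag has size at most 4, so the width is 4 − 1 = 3 and tw(G) ≤ 3. For the lower bound, the 4 vertices {0, 1, 2, 6} are pairwise adjacent, and any tree decomposition puts a clique entirely inside one bag — forcing width ≥ 3. Combining the bounds, tw(G) = 3.

Treewidth 3.
One such decomposition:
Bags: B1 = {0, 1, 3, 6}  B2 = {0, 1, 2, 6}  B3 = {1, 3, 5, 6}  B4 = {0, 3, 4, 6}
Tree: B1–B2, B1–B3, B1–B4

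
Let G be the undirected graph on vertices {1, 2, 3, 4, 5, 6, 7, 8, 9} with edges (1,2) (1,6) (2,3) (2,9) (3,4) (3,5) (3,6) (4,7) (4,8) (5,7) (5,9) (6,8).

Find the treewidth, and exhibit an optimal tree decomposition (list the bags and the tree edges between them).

Every bag has size at most 4, so the width is 4 − 1 = 3 and tw(G) ≤ 3. For the lower bound: the 4 vertex sets {4,7,8}, {5}, {3}, {1,2,6,9} are disjoint, each induces a connected subgraph, and every pair is joined by at least one edge of G. Contracting each set to a single vertex therefore yields K_{4} as a minor, and since treewidth is minor-monotone, tw(G) ≥ tw(K_{4}) = 3. Therefore the treewidth is 3.

Treewidth 3.
One optimal decomposition is:
Bags: B1 = {4, 5, 7, 8}  B2 = {3, 4, 5, 8}  B3 = {3, 5, 6, 8}  B4 = {3, 5, 6, 9}  B5 = {2, 3, 6, 9}  B6 = {1, 2, 6, 9}
Tree: B1–B2, B2–B3, B3–B4, B4–B5, B5–B6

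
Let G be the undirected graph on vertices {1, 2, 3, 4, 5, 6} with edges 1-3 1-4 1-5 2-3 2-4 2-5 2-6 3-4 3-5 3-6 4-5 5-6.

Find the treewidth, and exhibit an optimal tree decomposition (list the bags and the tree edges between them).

Treewidth 3.
One optimal decomposition is:
Bags: B1 = {2, 3, 4, 5}  B2 = {1, 3, 4, 5}  B3 = {2, 3, 5, 6}
Tree: B1–B2, B1–B3

Every bag has size at most 4, so the width is 4 − 1 = 3 and tw(G) ≤ 3. On the other hand G contains the 4-clique {1, 3, 4, 5}. A clique must lie in a single bag of any decomposition, so no decomposition can have width below 3. Therefore the treewidth is 3.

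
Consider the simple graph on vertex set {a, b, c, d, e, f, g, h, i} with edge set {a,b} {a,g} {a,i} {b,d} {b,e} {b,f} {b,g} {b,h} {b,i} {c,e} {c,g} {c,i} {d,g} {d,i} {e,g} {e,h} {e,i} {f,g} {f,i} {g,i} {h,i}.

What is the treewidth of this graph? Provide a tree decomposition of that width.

Every bag has size at most 4, so the width is 4 − 1 = 3 and tw(G) ≤ 3. For the lower bound, the 4 vertices {c, e, g, i} are pairwise adjacent, and any tree decomposition puts a clique entirely inside one bag — forcing width ≥ 3. Hence tw(G) = 3 exactly.

Treewidth 3.
One optimal decomposition is:
Bags: B1 = {a, b, g, i}  B2 = {b, e, g, i}  B3 = {c, e, g, i}  B4 = {b, e, h, i}  B5 = {b, d, g, i}  B6 = {b, f, g, i}
Tree: B1–B2, B2–B3, B2–B4, B2–B5, B5–B6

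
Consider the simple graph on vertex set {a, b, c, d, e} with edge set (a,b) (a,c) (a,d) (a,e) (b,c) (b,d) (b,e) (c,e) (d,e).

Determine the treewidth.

A width-3 tree decomposition is:
Bags: B1 = {a, b, d, e}  B2 = {a, b, c, e}
Tree: B1–B2
Each bag holds 4 vertices, so the decomposition has width 3, which upper-bounds the treewidth. On the other hand G contains the 4-clique {a, b, d, e}. A clique must lie in a single bag of any decomposition, so no decomposition can have width below 3. Combining the bounds, tw(G) = 3.

3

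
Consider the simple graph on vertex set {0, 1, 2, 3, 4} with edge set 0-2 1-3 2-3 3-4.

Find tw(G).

1

A width-1 tree decomposition is:
Bags: B1 = {2, 3}  B2 = {3, 4}  B3 = {0, 2}  B4 = {1, 3}
Tree: B1–B2, B1–B3, B1–B4
The largest bag has 2 vertices, giving width 1; this decomposition certifies tw(G) ≤ 1. Since G has at least one edge (e.g. 3–2), it is not an edgeless graph, so tw(G) ≥ 1. The upper and lower bounds meet at 1, so that is the treewidth.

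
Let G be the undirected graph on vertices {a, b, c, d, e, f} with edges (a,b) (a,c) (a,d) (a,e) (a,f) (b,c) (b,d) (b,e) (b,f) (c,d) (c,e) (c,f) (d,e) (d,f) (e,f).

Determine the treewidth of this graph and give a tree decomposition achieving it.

With just one bag of size 6, the width is 6 − 1 = 5, so tw(G) ≤ 5. On the other hand G contains the 6-clique {a, b, c, d, e, f}. A clique must lie in a single bag of any decomposition, so no decomposition can have width below 5. The upper and lower bounds meet at 5, so that is the treewidth.

Treewidth 5.
Bags: B1 = {a, b, c, d, e, f}
Tree: (single bag)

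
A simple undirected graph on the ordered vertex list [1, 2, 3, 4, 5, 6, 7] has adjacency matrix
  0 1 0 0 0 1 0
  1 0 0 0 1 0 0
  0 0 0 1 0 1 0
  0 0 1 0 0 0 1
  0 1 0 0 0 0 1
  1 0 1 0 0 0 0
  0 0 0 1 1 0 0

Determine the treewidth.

2

A width-2 tree decomposition is:
Bags: B1 = {4, 5, 7}  B2 = {2, 4, 5}  B3 = {1, 2, 4}  B4 = {1, 4, 6}  B5 = {3, 4, 6}
Tree: B1–B2, B2–B3, B3–B4, B4–B5
The largest bag has 3 vertices, giving width 2; this decomposition certifies tw(G) ≤ 2. For the lower bound, G contains the cycle 4–7–5–2–1–6–3–4, so G is not a forest; only forests have treewidth ≤ 1, hence tw(G) ≥ 2. The upper and lower bounds meet at 2, so that is the treewidth.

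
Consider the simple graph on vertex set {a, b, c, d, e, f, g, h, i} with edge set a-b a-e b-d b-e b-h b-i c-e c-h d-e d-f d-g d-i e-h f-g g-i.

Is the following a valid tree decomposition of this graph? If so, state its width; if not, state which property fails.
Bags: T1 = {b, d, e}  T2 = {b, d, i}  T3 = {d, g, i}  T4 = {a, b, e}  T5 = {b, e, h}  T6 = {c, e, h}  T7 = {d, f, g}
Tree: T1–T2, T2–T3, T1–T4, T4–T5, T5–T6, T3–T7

Every vertex of G appears in some bag (union = {a, b, c, d, e, f, g, h, i}); every edge is covered by a bag; and for each vertex v the set of bags containing v is connected in the bag tree. The decomposition is therefore valid. The largest bag has 3 vertices, so the width is 2.

Yes; width 2.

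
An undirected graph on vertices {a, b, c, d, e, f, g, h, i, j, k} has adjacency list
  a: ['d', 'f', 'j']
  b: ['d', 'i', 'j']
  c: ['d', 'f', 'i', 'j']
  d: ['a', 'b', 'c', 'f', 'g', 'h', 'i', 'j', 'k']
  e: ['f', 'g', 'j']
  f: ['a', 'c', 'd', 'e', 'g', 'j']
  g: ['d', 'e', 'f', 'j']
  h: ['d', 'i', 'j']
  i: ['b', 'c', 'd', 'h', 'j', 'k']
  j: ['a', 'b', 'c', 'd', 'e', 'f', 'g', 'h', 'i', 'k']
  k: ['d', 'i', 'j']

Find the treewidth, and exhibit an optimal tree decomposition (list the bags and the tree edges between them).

Treewidth 3.
One such decomposition:
Bags: B1 = {c, d, f, j}  B2 = {c, d, i, j}  B3 = {d, h, i, j}  B4 = {d, i, j, k}  B5 = {d, f, g, j}  B6 = {a, d, f, j}  B7 = {b, d, i, j}  B8 = {e, f, g, j}
Tree: B1–B2, B2–B3, B3–B4, B1–B5, B1–B6, B4–B7, B5–B8

The largest bag has 4 vertices, giving width 3; this decomposition certifies tw(G) ≤ 3. On the other hand G contains the 4-clique {d, f, g, j}. A clique must lie in a single bag of any decomposition, so no decomposition can have width below 3. The upper and lower bounds meet at 3, so that is the treewidth.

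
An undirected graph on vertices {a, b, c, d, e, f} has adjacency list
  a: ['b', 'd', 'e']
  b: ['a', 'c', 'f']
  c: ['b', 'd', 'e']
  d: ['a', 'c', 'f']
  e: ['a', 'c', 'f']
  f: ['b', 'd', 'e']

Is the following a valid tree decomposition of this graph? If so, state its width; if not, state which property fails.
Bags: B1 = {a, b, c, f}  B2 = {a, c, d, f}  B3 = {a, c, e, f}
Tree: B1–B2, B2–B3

Every vertex of G appears in some bag (union = {a, b, c, d, e, f}); every edge is covered by a bag; and for each vertex v the set of bags containing v is connected in the bag tree. The decomposition is therefore valid. The largest bag has 4 vertices, so the width is 3.

Yes; width 3.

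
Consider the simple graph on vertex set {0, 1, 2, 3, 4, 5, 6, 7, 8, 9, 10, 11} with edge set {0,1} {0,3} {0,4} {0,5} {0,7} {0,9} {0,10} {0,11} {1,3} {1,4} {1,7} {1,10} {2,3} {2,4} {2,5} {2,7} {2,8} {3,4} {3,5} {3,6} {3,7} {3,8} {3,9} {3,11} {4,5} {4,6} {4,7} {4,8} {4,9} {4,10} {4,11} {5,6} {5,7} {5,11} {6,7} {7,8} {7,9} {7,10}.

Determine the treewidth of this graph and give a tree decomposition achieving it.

Treewidth 4.
One such decomposition:
Bags: B1 = {0, 3, 4, 7, 9}  B2 = {0, 3, 4, 5, 7}  B3 = {2, 3, 4, 5, 7}  B4 = {3, 4, 5, 6, 7}  B5 = {0, 1, 3, 4, 7}  B6 = {0, 3, 4, 5, 11}  B7 = {0, 1, 4, 7, 10}  B8 = {2, 3, 4, 7, 8}
Tree: B1–B2, B2–B3, B2–B4, B2–B5, B2–B6, B5–B7, B3–B8

Every bag has size at most 5, so the width is 5 − 1 = 4 and tw(G) ≤ 4. On the other hand G contains the 5-clique {0, 1, 4, 7, 10}. A clique must lie in a single bag of any decomposition, so no decomposition can have width below 4. Therefore the treewidth is 4.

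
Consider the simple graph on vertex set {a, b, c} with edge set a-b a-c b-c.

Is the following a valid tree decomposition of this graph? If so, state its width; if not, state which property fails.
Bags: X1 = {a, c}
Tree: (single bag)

No — vertex b appears in no bag.

A tree decomposition must satisfy three properties: every vertex lies in some bag; for every edge, both endpoints lie together in some bag; and for every vertex, the bags containing it form a connected subtree. Here vertex b appears in no bag, so the decomposition is invalid.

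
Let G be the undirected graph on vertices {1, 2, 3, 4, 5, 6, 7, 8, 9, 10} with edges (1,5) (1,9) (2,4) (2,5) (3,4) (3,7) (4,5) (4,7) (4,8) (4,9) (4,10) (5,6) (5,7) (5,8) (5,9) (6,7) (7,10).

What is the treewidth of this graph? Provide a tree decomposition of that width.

Treewidth 2.
Bags: B1 = {4, 5, 9}  B2 = {4, 5, 7}  B3 = {1, 5, 9}  B4 = {4, 5, 8}  B5 = {2, 4, 5}  B6 = {4, 7, 10}  B7 = {5, 6, 7}  B8 = {3, 4, 7}
Tree: B1–B2, B1–B3, B2–B4, B1–B5, B2–B6, B2–B7, B6–B8

Each bag holds 3 vertices, so the decomposition has width 2, which upper-bounds the treewidth. For the lower bound, the 3 vertices {1, 5, 9} are pairwise adjacent, and any tree decomposition puts a clique entirely inside one bag — forcing width ≥ 2. Hence tw(G) = 2 exactly.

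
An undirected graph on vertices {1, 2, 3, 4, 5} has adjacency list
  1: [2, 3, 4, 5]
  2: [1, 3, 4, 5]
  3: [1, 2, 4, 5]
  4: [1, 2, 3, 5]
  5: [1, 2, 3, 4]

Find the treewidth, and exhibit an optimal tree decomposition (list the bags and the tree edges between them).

A single bag containing all 5 vertices is trivially a valid decomposition of width 4. On the other hand G contains the 5-clique {1, 2, 3, 4, 5}. A clique must lie in a single bag of any decomposition, so no decomposition can have width below 4. Hence tw(G) = 4 exactly.

Treewidth 4.
One optimal decomposition is:
Bags: B1 = {1, 2, 3, 4, 5}
Tree: (single bag)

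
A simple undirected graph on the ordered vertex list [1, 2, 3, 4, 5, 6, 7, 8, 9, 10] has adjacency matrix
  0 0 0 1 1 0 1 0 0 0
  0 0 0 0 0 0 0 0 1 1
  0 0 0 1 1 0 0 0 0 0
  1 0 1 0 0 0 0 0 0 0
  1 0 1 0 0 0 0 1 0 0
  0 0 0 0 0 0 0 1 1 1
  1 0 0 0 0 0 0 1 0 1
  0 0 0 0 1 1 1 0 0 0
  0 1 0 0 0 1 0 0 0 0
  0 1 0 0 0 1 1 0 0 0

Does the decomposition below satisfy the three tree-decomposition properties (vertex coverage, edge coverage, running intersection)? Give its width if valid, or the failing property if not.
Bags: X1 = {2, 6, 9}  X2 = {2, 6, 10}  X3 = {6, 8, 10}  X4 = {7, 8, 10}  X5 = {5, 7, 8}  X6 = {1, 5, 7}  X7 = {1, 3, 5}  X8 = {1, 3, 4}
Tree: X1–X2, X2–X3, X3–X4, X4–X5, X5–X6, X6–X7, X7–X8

Yes; width 2.

Checking the three conditions: (i) the bags cover all of {1, 2, 3, 4, 5, 6, 7, 8, 9, 10}; (ii) for each edge, some bag contains both endpoints; (iii) the bags containing any fixed vertex form a subtree. All hold, so the decomposition is valid with width 3 − 1 = 2.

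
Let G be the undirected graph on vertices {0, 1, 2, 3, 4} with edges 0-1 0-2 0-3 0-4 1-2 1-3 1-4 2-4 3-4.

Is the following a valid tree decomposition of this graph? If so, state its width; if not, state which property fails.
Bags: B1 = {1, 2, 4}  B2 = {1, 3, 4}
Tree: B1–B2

No — vertex 0 appears in no bag.

A tree decomposition must satisfy three properties: every vertex lies in some bag; for every edge, both endpoints lie together in some bag; and for every vertex, the bags containing it form a connected subtree. Here vertex 0 appears in no bag, so the decomposition is invalid.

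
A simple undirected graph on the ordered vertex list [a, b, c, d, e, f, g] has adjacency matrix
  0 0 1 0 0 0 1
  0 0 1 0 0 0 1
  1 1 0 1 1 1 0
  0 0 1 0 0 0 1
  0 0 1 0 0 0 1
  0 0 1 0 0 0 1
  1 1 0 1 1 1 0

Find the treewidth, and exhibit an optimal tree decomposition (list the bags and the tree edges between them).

Treewidth 2.
One such decomposition:
Bags: B1 = {c, f, g}  B2 = {c, e, g}  B3 = {a, c, g}  B4 = {b, c, g}  B5 = {c, d, g}
Tree: B1–B2, B2–B3, B3–B4, B4–B5

Every bag has size at most 3, so the width is 3 − 1 = 2 and tw(G) ≤ 2. The edges c–f–g–e–c form a cycle, so G is not a tree and its treewidth is at least 2. The upper and lower bounds meet at 2, so that is the treewidth.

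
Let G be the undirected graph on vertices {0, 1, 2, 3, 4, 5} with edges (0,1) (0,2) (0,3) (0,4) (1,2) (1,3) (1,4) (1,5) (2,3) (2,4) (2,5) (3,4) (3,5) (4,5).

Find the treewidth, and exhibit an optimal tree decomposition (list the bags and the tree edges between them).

Treewidth 4.
One optimal decomposition is:
Bags: B1 = {0, 1, 2, 3, 4}  B2 = {1, 2, 3, 4, 5}
Tree: B1–B2

Every bag has size at most 5, so the width is 5 − 1 = 4 and tw(G) ≤ 4. Conversely, {0, 1, 2, 3, 4} is a clique of size 5, and the vertices of any clique must share a bag in every tree decomposition; so some bag has ≥ 5 vertices and tw(G) ≥ 4. The upper and lower bounds meet at 4, so that is the treewidth.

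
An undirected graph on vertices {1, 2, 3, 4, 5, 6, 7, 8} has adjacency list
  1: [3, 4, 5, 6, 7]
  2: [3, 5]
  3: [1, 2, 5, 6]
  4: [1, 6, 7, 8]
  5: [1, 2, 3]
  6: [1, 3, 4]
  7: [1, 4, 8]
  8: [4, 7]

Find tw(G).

A width-2 tree decomposition is:
Bags: B1 = {1, 4, 6}  B2 = {1, 4, 7}  B3 = {1, 3, 6}  B4 = {1, 3, 5}  B5 = {4, 7, 8}  B6 = {2, 3, 5}
Tree: B1–B2, B1–B3, B3–B4, B2–B5, B4–B6
Every bag has size at most 3, so the width is 3 − 1 = 2 and tw(G) ≤ 2. On the other hand G contains the 3-clique {4, 7, 8}. A clique must lie in a single bag of any decomposition, so no decomposition can have width below 2. Hence tw(G) = 2 exactly.

2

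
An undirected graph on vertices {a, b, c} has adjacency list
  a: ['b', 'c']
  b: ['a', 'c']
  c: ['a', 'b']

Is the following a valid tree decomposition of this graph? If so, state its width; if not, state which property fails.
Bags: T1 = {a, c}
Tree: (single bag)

No — vertex b appears in no bag.

A tree decomposition must satisfy three properties: every vertex lies in some bag; for every edge, both endpoints lie together in some bag; and for every vertex, the bags containing it form a connected subtree. Here vertex b appears in no bag, so the decomposition is invalid.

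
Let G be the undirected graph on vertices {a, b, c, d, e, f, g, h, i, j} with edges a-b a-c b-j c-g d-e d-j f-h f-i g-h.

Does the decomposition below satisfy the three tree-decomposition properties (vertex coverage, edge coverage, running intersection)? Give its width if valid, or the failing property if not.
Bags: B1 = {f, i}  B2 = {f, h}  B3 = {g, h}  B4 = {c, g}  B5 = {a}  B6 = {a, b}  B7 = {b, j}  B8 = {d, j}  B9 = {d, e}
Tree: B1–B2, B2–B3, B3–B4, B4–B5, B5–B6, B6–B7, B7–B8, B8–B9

No — edge (c,a) lies in no bag.

A tree decomposition must satisfy three properties: every vertex lies in some bag; for every edge, both endpoints lie together in some bag; and for every vertex, the bags containing it form a connected subtree. Here edge (c,a) lies in no bag, so the decomposition is invalid.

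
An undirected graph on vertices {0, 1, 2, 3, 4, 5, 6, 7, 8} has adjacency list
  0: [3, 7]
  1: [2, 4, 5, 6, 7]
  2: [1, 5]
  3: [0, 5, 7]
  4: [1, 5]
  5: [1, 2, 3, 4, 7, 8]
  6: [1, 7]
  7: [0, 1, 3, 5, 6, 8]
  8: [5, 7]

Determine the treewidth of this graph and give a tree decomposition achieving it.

The largest bag has 3 vertices, giving width 2; this decomposition certifies tw(G) ≤ 2. On the other hand G contains the 3-clique {0, 3, 7}. A clique must lie in a single bag of any decomposition, so no decomposition can have width below 2. Hence tw(G) = 2 exactly.

Treewidth 2.
Bags: B1 = {1, 5, 7}  B2 = {1, 6, 7}  B3 = {1, 4, 5}  B4 = {3, 5, 7}  B5 = {1, 2, 5}  B6 = {0, 3, 7}  B7 = {5, 7, 8}
Tree: B1–B2, B1–B3, B1–B4, B1–B5, B4–B6, B1–B7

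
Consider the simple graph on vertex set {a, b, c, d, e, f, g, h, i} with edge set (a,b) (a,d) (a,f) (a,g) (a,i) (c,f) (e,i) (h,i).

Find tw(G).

A width-1 tree decomposition is:
Bags: B1 = {a, f}  B2 = {c, f}  B3 = {a, g}  B4 = {a, i}  B5 = {a, b}  B6 = {e, i}  B7 = {h, i}  B8 = {a, d}
Tree: B1–B2, B1–B3, B3–B4, B1–B5, B4–B6, B6–B7, B1–B8
The largest bag has 2 vertices, giving width 1; this decomposition certifies tw(G) ≤ 1. G has an edge, so its treewidth is at least 1. Hence tw(G) = 1 exactly.

1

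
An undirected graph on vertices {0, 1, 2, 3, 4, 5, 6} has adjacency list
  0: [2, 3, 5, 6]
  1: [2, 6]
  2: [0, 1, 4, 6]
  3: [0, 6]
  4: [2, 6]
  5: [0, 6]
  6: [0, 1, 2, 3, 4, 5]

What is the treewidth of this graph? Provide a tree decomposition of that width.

Treewidth 2.
One optimal decomposition is:
Bags: B1 = {0, 2, 6}  B2 = {2, 4, 6}  B3 = {0, 3, 6}  B4 = {1, 2, 6}  B5 = {0, 5, 6}
Tree: B1–B2, B1–B3, B1–B4, B1–B5

The largest bag has 3 vertices, giving width 2; this decomposition certifies tw(G) ≤ 2. For the lower bound, the 3 vertices {0, 2, 6} are pairwise adjacent, and any tree decomposition puts a clique entirely inside one bag — forcing width ≥ 2. The upper and lower bounds meet at 2, so that is the treewidth.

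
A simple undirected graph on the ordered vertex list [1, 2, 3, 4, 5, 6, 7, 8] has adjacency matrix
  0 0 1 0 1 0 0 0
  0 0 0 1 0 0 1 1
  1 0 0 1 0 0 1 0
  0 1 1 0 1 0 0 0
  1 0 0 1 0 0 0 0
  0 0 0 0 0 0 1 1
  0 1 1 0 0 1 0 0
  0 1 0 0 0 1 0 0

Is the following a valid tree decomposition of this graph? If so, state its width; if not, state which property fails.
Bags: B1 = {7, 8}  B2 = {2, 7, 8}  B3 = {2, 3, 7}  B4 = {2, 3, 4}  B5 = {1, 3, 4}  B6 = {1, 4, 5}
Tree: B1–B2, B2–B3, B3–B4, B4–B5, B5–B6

No — vertex 6 appears in no bag.

A tree decomposition must satisfy three properties: every vertex lies in some bag; for every edge, both endpoints lie together in some bag; and for every vertex, the bags containing it form a connected subtree. Here vertex 6 appears in no bag, so the decomposition is invalid.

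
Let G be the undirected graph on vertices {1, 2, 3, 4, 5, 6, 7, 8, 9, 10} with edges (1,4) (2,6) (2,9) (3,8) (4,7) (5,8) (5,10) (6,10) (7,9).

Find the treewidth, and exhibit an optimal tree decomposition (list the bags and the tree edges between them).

The largest bag has 2 vertices, giving width 1; this decomposition certifies tw(G) ≤ 1. Since G has at least one edge (e.g. 1–4), it is not an edgeless graph, so tw(G) ≥ 1. The upper and lower bounds meet at 1, so that is the treewidth.

Treewidth 1.
One such decomposition:
Bags: B1 = {1, 4}  B2 = {4, 7}  B3 = {7, 9}  B4 = {2, 9}  B5 = {2, 6}  B6 = {6, 10}  B7 = {5, 10}  B8 = {5, 8}  B9 = {3, 8}
Tree: B1–B2, B2–B3, B3–B4, B4–B5, B5–B6, B6–B7, B7–B8, B8–B9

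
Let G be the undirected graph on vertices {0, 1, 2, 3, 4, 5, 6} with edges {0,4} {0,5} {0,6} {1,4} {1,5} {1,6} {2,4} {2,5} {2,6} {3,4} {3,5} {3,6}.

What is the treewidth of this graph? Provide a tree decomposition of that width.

Treewidth 3.
One such decomposition:
Bags: B1 = {2, 4, 5, 6}  B2 = {3, 4, 5, 6}  B3 = {1, 4, 5, 6}  B4 = {0, 4, 5, 6}
Tree: B1–B2, B2–B3, B3–B4

The largest bag has 4 vertices, giving width 3; this decomposition certifies tw(G) ≤ 3. For the lower bound: the 4 vertex sets {2,5}, {3,6}, {4}, {1} are disjoint, each induces a connected subgraph, and every pair is joined by at least one edge of G. Contracting each set to a single vertex therefore yields K_{4} as a minor, and since treewidth is minor-monotone, tw(G) ≥ tw(K_{4}) = 3. Combining the bounds, tw(G) = 3.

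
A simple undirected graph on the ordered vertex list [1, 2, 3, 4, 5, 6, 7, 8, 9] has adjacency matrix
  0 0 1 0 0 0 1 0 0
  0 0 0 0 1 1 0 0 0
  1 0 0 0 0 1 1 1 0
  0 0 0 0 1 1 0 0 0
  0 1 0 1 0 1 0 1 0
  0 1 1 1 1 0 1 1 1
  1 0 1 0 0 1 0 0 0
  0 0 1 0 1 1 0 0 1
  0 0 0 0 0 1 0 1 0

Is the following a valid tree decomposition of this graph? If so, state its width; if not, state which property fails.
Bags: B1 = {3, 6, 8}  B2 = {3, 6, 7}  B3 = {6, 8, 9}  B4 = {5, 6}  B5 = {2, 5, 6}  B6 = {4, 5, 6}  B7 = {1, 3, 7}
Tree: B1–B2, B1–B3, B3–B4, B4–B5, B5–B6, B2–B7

No — edge (8,5) lies in no bag.

A tree decomposition must satisfy three properties: every vertex lies in some bag; for every edge, both endpoints lie together in some bag; and for every vertex, the bags containing it form a connected subtree. Here edge (8,5) lies in no bag, so the decomposition is invalid.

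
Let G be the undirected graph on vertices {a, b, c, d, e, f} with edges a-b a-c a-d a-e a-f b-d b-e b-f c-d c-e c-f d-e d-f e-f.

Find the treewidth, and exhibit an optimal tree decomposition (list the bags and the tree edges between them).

Treewidth 4.
One such decomposition:
Bags: B1 = {a, c, d, e, f}  B2 = {a, b, d, e, f}
Tree: B1–B2

Every bag has size at most 5, so the width is 5 − 1 = 4 and tw(G) ≤ 4. On the other hand G contains the 5-clique {a, c, d, e, f}. A clique must lie in a single bag of any decomposition, so no decomposition can have width below 4. The upper and lower bounds meet at 4, so that is the treewidth.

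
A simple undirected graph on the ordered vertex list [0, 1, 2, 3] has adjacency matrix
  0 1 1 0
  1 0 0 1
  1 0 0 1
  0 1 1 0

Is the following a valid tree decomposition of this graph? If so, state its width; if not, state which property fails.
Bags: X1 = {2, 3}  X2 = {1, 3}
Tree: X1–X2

No — vertex 0 appears in no bag.

A tree decomposition must satisfy three properties: every vertex lies in some bag; for every edge, both endpoints lie together in some bag; and for every vertex, the bags containing it form a connected subtree. Here vertex 0 appears in no bag, so the decomposition is invalid.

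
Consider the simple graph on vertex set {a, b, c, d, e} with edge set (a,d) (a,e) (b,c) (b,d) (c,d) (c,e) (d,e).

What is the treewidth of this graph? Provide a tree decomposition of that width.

The largest bag has 3 vertices, giving width 2; this decomposition certifies tw(G) ≤ 2. Conversely, {c, d, e} is a clique of size 3, and the vertices of any clique must share a bag in every tree decomposition; so some bag has ≥ 3 vertices and tw(G) ≥ 2. Combining the bounds, tw(G) = 2.

Treewidth 2.
Bags: B1 = {c, d, e}  B2 = {b, c, d}  B3 = {a, d, e}
Tree: B1–B2, B1–B3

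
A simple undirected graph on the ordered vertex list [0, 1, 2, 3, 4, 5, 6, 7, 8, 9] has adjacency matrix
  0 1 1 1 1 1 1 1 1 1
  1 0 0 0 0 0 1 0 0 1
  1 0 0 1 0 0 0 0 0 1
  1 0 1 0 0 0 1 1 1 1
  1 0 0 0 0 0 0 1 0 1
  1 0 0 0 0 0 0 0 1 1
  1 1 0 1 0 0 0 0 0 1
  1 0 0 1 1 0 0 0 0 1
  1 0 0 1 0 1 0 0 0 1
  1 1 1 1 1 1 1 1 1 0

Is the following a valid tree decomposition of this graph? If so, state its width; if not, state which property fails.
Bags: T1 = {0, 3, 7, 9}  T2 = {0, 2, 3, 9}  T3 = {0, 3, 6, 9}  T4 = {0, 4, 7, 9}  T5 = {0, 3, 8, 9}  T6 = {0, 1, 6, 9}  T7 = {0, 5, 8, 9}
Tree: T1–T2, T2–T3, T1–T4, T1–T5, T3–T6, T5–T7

Every vertex of G appears in some bag (union = {0, 1, 2, 3, 4, 5, 6, 7, 8, 9}); every edge is covered by a bag; and for each vertex v the set of bags containing v is connected in the bag tree. The decomposition is therefore valid. The largest bag has 4 vertices, so the width is 3.

Yes; width 3.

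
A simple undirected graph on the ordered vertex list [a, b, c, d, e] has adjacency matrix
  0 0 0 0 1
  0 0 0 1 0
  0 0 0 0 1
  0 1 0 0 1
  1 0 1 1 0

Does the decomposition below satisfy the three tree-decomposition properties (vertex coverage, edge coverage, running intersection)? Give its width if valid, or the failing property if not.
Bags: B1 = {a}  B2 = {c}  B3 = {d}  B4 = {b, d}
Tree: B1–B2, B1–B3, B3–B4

A tree decomposition must satisfy three properties: every vertex lies in some bag; for every edge, both endpoints lie together in some bag; and for every vertex, the bags containing it form a connected subtree. Here vertex e appears in no bag, so the decomposition is invalid.

No — vertex e appears in no bag.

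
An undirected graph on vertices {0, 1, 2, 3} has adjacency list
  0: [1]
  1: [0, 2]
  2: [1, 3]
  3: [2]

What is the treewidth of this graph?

A width-1 tree decomposition is:
Bags: B1 = {0, 1}  B2 = {1, 2}  B3 = {2, 3}
Tree: B1–B2, B2–B3
Each bag holds 2 vertices, so the decomposition has width 1, which upper-bounds the treewidth. Since G has at least one edge (e.g. 0–1), it is not an edgeless graph, so tw(G) ≥ 1. Therefore the treewidth is 1.

1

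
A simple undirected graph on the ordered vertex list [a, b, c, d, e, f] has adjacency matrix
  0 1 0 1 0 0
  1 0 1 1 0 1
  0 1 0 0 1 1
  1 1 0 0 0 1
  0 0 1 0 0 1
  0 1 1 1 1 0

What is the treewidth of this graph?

A width-2 tree decomposition is:
Bags: B1 = {c, e, f}  B2 = {b, c, f}  B3 = {b, d, f}  B4 = {a, b, d}
Tree: B1–B2, B2–B3, B3–B4
Each bag holds 3 vertices, so the decomposition has width 2, which upper-bounds the treewidth. For the lower bound, the 3 vertices {a, b, d} are pairwise adjacent, and any tree decomposition puts a clique entirely inside one bag — forcing width ≥ 2. Hence tw(G) = 2 exactly.

2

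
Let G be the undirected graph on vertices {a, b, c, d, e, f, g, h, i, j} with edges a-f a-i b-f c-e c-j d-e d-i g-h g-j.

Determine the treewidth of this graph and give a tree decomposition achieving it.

Treewidth 1.
One optimal decomposition is:
Bags: B1 = {g, h}  B2 = {g, j}  B3 = {c, j}  B4 = {c, e}  B5 = {d, e}  B6 = {d, i}  B7 = {a, i}  B8 = {a, f}  B9 = {b, f}
Tree: B1–B2, B2–B3, B3–B4, B4–B5, B5–B6, B6–B7, B7–B8, B8–B9

Each bag holds 2 vertices, so the decomposition has width 1, which upper-bounds the treewidth. G has an edge, so its treewidth is at least 1. Hence tw(G) = 1 exactly.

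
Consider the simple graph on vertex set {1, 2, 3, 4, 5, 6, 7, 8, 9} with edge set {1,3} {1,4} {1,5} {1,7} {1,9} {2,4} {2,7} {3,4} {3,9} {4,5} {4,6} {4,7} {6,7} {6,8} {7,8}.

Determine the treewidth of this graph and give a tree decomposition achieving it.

Treewidth 2.
One optimal decomposition is:
Bags: B1 = {1, 4, 5}  B2 = {1, 3, 4}  B3 = {1, 4, 7}  B4 = {4, 6, 7}  B5 = {2, 4, 7}  B6 = {1, 3, 9}  B7 = {6, 7, 8}
Tree: B1–B2, B2–B3, B3–B4, B3–B5, B2–B6, B4–B7

Each bag holds 3 vertices, so the decomposition has width 2, which upper-bounds the treewidth. Conversely, {6, 7, 8} is a clique of size 3, and the vertices of any clique must share a bag in every tree decomposition; so some bag has ≥ 3 vertices and tw(G) ≥ 2. Therefore the treewidth is 2.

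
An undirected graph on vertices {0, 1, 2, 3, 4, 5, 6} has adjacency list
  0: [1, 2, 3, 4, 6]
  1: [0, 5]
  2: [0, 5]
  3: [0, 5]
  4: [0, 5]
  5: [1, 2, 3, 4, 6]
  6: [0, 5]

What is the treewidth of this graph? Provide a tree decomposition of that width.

Each bag holds 3 vertices, so the decomposition has width 2, which upper-bounds the treewidth. For the lower bound, G contains the cycle 5–3–0–4–5, so G is not a forest; only forests have treewidth ≤ 1, hence tw(G) ≥ 2. Hence tw(G) = 2 exactly.

Treewidth 2.
One optimal decomposition is:
Bags: B1 = {0, 3, 5}  B2 = {0, 4, 5}  B3 = {0, 5, 6}  B4 = {0, 2, 5}  B5 = {0, 1, 5}
Tree: B1–B2, B2–B3, B3–B4, B4–B5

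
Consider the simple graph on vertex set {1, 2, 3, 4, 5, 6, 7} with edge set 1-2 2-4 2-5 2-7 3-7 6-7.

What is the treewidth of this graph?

1

A width-1 tree decomposition is:
Bags: B1 = {2, 7}  B2 = {3, 7}  B3 = {2, 4}  B4 = {2, 5}  B5 = {6, 7}  B6 = {1, 2}
Tree: B1–B2, B1–B3, B1–B4, B2–B5, B1–B6
The largest bag has 2 vertices, giving width 1; this decomposition certifies tw(G) ≤ 1. G has an edge, so its treewidth is at least 1. Therefore the treewidth is 1.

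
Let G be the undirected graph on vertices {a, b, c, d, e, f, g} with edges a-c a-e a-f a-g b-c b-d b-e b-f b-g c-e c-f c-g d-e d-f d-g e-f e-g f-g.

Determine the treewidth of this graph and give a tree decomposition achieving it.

The largest bag has 5 vertices, giving width 4; this decomposition certifies tw(G) ≤ 4. Conversely, {b, d, e, f, g} is a clique of size 5, and the vertices of any clique must share a bag in every tree decomposition; so some bag has ≥ 5 vertices and tw(G) ≥ 4. Hence tw(G) = 4 exactly.

Treewidth 4.
One such decomposition:
Bags: B1 = {b, d, e, f, g}  B2 = {b, c, e, f, g}  B3 = {a, c, e, f, g}
Tree: B1–B2, B2–B3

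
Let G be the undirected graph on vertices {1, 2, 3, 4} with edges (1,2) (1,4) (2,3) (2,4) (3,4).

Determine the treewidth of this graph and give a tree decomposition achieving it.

Each bag holds 3 vertices, so the decomposition has width 2, which upper-bounds the treewidth. Conversely, {1, 2, 4} is a clique of size 3, and the vertices of any clique must share a bag in every tree decomposition; so some bag has ≥ 3 vertices and tw(G) ≥ 2. Combining the bounds, tw(G) = 2.

Treewidth 2.
Bags: B1 = {2, 3, 4}  B2 = {1, 2, 4}
Tree: B1–B2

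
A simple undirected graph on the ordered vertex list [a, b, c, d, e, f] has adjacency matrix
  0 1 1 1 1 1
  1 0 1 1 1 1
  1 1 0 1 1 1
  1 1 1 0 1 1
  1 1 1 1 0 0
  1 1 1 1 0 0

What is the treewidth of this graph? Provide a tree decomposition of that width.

The largest bag has 5 vertices, giving width 4; this decomposition certifies tw(G) ≤ 4. On the other hand G contains the 5-clique {a, b, c, d, e}. A clique must lie in a single bag of any decomposition, so no decomposition can have width below 4. Hence tw(G) = 4 exactly.

Treewidth 4.
One such decomposition:
Bags: B1 = {a, b, c, d, e}  B2 = {a, b, c, d, f}
Tree: B1–B2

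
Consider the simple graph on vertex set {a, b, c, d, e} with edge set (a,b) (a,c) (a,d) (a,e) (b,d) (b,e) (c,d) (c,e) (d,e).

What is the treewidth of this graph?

A width-3 tree decomposition is:
Bags: B1 = {a, c, d, e}  B2 = {a, b, d, e}
Tree: B1–B2
Every bag has size at most 4, so the width is 4 − 1 = 3 and tw(G) ≤ 3. Conversely, {a, c, d, e} is a clique of size 4, and the vertices of any clique must share a bag in every tree decomposition; so some bag has ≥ 4 vertices and tw(G) ≥ 3. Combining the bounds, tw(G) = 3.

3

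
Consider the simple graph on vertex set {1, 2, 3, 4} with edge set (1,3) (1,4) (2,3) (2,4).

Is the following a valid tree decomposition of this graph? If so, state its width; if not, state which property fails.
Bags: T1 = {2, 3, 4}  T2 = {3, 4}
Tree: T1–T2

No — vertex 1 appears in no bag.

A tree decomposition must satisfy three properties: every vertex lies in some bag; for every edge, both endpoints lie together in some bag; and for every vertex, the bags containing it form a connected subtree. Here vertex 1 appears in no bag, so the decomposition is invalid.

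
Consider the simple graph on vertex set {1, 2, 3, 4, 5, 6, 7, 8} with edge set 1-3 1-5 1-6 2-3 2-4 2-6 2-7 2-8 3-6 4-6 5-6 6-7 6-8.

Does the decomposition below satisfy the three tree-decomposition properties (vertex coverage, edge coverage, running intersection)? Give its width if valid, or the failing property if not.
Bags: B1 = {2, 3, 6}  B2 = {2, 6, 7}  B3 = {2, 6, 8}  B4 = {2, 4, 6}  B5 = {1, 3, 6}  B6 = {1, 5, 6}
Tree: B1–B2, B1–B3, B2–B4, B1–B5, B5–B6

Every vertex of G appears in some bag (union = {1, 2, 3, 4, 5, 6, 7, 8}); every edge is covered by a bag; and for each vertex v the set of bags containing v is connected in the bag tree. The decomposition is therefore valid. The largest bag has 3 vertices, so the width is 2.

Yes; width 2.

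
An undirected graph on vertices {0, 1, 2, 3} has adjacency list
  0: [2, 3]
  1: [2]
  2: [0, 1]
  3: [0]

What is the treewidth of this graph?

1

A width-1 tree decomposition is:
Bags: B1 = {0, 3}  B2 = {0, 2}  B3 = {1, 2}
Tree: B1–B2, B2–B3
Each bag holds 2 vertices, so the decomposition has width 1, which upper-bounds the treewidth. Any graph with an edge has treewidth ≥ 1, and G has the edge 3–0. The upper and lower bounds meet at 1, so that is the treewidth.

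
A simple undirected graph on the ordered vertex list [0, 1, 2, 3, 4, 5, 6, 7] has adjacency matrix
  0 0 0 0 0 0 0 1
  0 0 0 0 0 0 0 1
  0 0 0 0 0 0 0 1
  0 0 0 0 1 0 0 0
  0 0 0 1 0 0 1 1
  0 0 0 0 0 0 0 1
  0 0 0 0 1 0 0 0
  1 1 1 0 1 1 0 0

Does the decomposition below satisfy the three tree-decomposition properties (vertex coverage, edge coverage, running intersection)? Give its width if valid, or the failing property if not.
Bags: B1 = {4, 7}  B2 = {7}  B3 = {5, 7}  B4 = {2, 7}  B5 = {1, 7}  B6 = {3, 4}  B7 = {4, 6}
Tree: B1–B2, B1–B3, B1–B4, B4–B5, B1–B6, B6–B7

A tree decomposition must satisfy three properties: every vertex lies in some bag; for every edge, both endpoints lie together in some bag; and for every vertex, the bags containing it form a connected subtree. Here vertex 0 appears in no bag, so the decomposition is invalid.

No — vertex 0 appears in no bag.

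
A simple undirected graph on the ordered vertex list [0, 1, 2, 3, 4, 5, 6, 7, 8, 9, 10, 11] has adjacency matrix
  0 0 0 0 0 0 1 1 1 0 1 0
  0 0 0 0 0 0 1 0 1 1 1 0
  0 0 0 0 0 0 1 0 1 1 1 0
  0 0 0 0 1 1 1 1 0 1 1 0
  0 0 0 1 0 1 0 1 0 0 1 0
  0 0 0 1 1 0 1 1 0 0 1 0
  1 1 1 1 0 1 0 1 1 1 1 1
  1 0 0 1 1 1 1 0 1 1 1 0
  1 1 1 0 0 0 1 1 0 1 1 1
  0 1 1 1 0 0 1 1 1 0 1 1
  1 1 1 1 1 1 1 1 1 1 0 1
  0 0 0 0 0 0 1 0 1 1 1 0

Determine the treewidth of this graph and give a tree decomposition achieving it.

Every bag has size at most 5, so the width is 5 − 1 = 4 and tw(G) ≤ 4. On the other hand G contains the 5-clique {3, 4, 5, 7, 10}. A clique must lie in a single bag of any decomposition, so no decomposition can have width below 4. The upper and lower bounds meet at 4, so that is the treewidth.

Treewidth 4.
One such decomposition:
Bags: B1 = {6, 7, 8, 9, 10}  B2 = {3, 6, 7, 9, 10}  B3 = {3, 5, 6, 7, 10}  B4 = {6, 8, 9, 10, 11}  B5 = {0, 6, 7, 8, 10}  B6 = {1, 6, 8, 9, 10}  B7 = {3, 4, 5, 7, 10}  B8 = {2, 6, 8, 9, 10}
Tree: B1–B2, B2–B3, B1–B4, B1–B5, B4–B6, B3–B7, B1–B8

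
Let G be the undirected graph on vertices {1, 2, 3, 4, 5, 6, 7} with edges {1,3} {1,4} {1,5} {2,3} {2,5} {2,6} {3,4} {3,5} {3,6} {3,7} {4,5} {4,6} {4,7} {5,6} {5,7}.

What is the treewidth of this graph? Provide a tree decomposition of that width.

Each bag holds 4 vertices, so the decomposition has width 3, which upper-bounds the treewidth. Conversely, {2, 3, 5, 6} is a clique of size 4, and the vertices of any clique must share a bag in every tree decomposition; so some bag has ≥ 4 vertices and tw(G) ≥ 3. The upper and lower bounds meet at 3, so that is the treewidth.

Treewidth 3.
One optimal decomposition is:
Bags: B1 = {3, 4, 5, 6}  B2 = {2, 3, 5, 6}  B3 = {1, 3, 4, 5}  B4 = {3, 4, 5, 7}
Tree: B1–B2, B1–B3, B3–B4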